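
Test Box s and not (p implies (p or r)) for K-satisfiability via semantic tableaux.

1. Box s and not (p implies (p or r)), w0
2. Box s, w0
3. not (p implies (p or r)), w0
4. p, w0
5. not (p or r), w0
6. not p, w0
7. not r, w0
Branch closes: p and not p both at w0.
(One branch shown.) All branches close.

Unsatisfiable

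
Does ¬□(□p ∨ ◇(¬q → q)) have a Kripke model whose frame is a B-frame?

Satisfiable (open branch found)

1. ¬□(□p ∨ ◇(¬q → q)), u
2. ¬(□p ∨ ◇(¬q → q)), v   [¬□-rule on 1: fresh world v, uRv]
3. ¬□p, v   [¬∨-rule on 2]
4. ¬◇(¬q → q), v   [¬∨-rule on 2]
5. ¬(¬q → q), u   [¬◇-rule on 4 via vRu]
6. ¬q, u   [¬→-rule on 5]
7. ¬(¬q → q), v   [¬◇-rule on 4 via vRv]
8. ¬q, v   [¬→-rule on 7]
9. ¬p, w   [¬□-rule on 3: fresh world w, vRw]
10. ¬(¬q → q), w   [¬◇-rule on 4 via vRw]
11. ¬q, w   [¬→-rule on 10]
Accessibility: uRu, uRv, vRu, vRv, vRw, wRv, wRw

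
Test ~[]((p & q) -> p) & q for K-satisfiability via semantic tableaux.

1. ~[]((p & q) -> p) & q, w0
2. ~[]((p & q) -> p), w0
3. q, w0
4. ~((p & q) -> p), w1
5. p & q, w1
6. ~p, w1
7. p, w1
8. q, w1
Accessibility: w0Rw1
Branch closes: p and ~p both at w1.
Every branch closes; the branch above is one of them.

Unsatisfiable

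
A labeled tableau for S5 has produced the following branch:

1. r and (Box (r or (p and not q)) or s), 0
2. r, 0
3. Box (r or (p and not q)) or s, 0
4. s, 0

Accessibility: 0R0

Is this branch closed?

No atom appears with both signs at the same world.

No, open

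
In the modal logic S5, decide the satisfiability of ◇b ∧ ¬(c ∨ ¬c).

Unsatisfiable

1. ◇b ∧ ¬(c ∨ ¬c), 0
2. ◇b, 0   [∧-rule on 1]
3. ¬(c ∨ ¬c), 0   [∧-rule on 1]
4. ¬c, 0   [¬∨-rule on 3]
5. c, 0   [¬∨-rule on 3]
Accessibility: 0R0
Branch closes: c and ¬c both at 0.
All branches of the tableau close; one closing branch shown above.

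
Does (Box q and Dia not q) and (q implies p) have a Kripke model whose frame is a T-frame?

1. (Box q and Dia not q) and (q implies p), u
2. Box q and Dia not q, u
3. q implies p, u
4. Box q, u
5. Dia not q, u
6. q, u
7. p, u
8. not q, v
9. q, v
Accessibility: uRu, uRv, vRv
Branch closes: q and not q both at v.
Every branch closes; the branch above is one of them.

Unsatisfiable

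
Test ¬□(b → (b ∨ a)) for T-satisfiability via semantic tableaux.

No, unsatisfiable

1. ¬□(b → (b ∨ a)), w0
2. ¬(b → (b ∨ a)), w1
3. b, w1
4. ¬(b ∨ a), w1
5. ¬b, w1
6. ¬a, w1
Accessibility: w0Rw0, w0Rw1, w1Rw1
Branch closes: b and ¬b both at w1.
Every branch closes; the branch above is one of them.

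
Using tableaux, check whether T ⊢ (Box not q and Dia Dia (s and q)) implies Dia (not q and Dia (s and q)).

Tableau for the negation not ((Box not q and Dia Dia (s and q)) implies Dia (not q and Dia (s and q))):
1. not ((Box not q and Dia Dia (s and q)) implies Dia (not q and Dia (s and q))), w0
2. Box not q and Dia Dia (s and q), w0
3. not Dia (not q and Dia (s and q)), w0
4. Box not q, w0
5. Dia Dia (s and q), w0
6. not (not q and Dia (s and q)), w0
7. not q, w0
8. not Dia (s and q), w0
9. not (s and q), w0
10. Dia (s and q), w1
11. not (not q and Dia (s and q)), w1
12. not q, w1
13. not (s and q), w1
14. not Dia (s and q), w1
15. s and q, w2
16. s, w2
17. q, w2
18. not (s and q), w2
19. not q, w2
Accessibility: w0Rw0, w0Rw1, w1Rw1, w1Rw2, w2Rw2
Branch closes: q and not q both at w2.
Every branch of the negation's tableau closes; the branch above is one of them.

Valid in T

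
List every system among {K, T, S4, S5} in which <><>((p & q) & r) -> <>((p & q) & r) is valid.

T-tableau for the negation ~(<><>((p & q) & r) -> <>((p & q) & r)):
1. ~(<><>((p & q) & r) -> <>((p & q) & r)), u
2. <><>((p & q) & r), u   [~->-rule on 1]
3. ~<>((p & q) & r), u   [~->-rule on 1]
4. ~((p & q) & r), u   [~<>-rule on 3 via uRu]
5. ~r, u   [~&-rule on 4 (branches; this branch)]
6. <>((p & q) & r), v   [<>-rule on 2: fresh world v, uRv]
7. ~((p & q) & r), v   [~<>-rule on 3 via uRv]
8. ~r, v   [~&-rule on 7 (branches; this branch)]
9. (p & q) & r, w   [<>-rule on 6: fresh world w, vRw]
10. p & q, w   [&-rule on 9]
11. r, w   [&-rule on 9]
12. p, w   [&-rule on 10]
13. q, w   [&-rule on 10]
Accessibility: uRu, uRv, vRv, vRw, wRw
Complete open branch: countermodel on a T-frame, so not valid in T, nor in K (the same frame is also a K-frame).
S4-tableau for the negation ~(<><>((p & q) & r) -> <>((p & q) & r)):
1. ~(<><>((p & q) & r) -> <>((p & q) & r)), u
2. <><>((p & q) & r), u   [~->-rule on 1]
3. ~<>((p & q) & r), u   [~->-rule on 1]
4. ~((p & q) & r), u   [~<>-rule on 3 via uRu]
5. ~(p & q), u   [~&-rule on 4 (branches; this branch)]
6. ~q, u   [~&-rule on 5 (branches; this branch)]
7. <>((p & q) & r), v   [<>-rule on 2: fresh world v, uRv]
8. ~((p & q) & r), v   [~<>-rule on 3 via uRv]
9. ~(p & q), v   [~&-rule on 8 (branches; this branch)]
10. ~q, v   [~&-rule on 9 (branches; this branch)]
11. (p & q) & r, w   [<>-rule on 7: fresh world w, vRw]
12. p & q, w   [&-rule on 11]
13. r, w   [&-rule on 11]
14. p, w   [&-rule on 12]
15. q, w   [&-rule on 12]
16. ~((p & q) & r), w   [~<>-rule on 3 via uRw]
17. ~(p & q), w   [~&-rule on 16 (branches; this branch)]
18. ~q, w   [~&-rule on 17 (branches; this branch)]
Accessibility: uRu, uRv, uRw, vRv, vRw, wRw
Branch closes: q and ~q both at w.
Every branch closes (one shown): valid in S4, hence also in S5 (every theorem of S4 is a theorem of S5).

S4, S5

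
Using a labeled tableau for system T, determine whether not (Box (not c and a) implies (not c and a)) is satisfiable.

Unsatisfiable (every branch closes)

1. not (Box (not c and a) implies (not c and a)), u
2. Box (not c and a), u
3. not (not c and a), u
4. not c and a, u
5. not c, u
6. a, u
7. not a, u
Accessibility: uRu
Branch closes: a and not a both at u.
Every branch closes; the branch above is one of them.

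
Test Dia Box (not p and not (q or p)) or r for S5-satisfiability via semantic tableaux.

Satisfiable

1. Dia Box (not p and not (q or p)) or r, u
2. r, u
Accessibility: uRu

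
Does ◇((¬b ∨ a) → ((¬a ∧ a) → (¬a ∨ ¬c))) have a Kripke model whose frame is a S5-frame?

Satisfiable

1. ◇((¬b ∨ a) → ((¬a ∧ a) → (¬a ∨ ¬c))), 0
2. (¬b ∨ a) → ((¬a ∧ a) → (¬a ∨ ¬c)), 1   [◇-rule on 1: fresh world 1, 0R1]
3. (¬a ∧ a) → (¬a ∨ ¬c), 1   [→-rule on 2 (branches; this branch)]
4. ¬a ∨ ¬c, 1   [→-rule on 3 (branches; this branch)]
5. ¬c, 1   [∨-rule on 4 (branches; this branch)]
Accessibility: 0R0, 0R1, 1R0, 1R1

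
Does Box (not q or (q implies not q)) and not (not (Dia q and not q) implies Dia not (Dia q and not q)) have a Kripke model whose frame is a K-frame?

Yes, satisfiable

1. Box (not q or (q implies not q)) and not (not (Dia q and not q) implies Dia not (Dia q and not q)), u
2. Box (not q or (q implies not q)), u
3. not (not (Dia q and not q) implies Dia not (Dia q and not q)), u
4. not (Dia q and not q), u
5. not Dia not (Dia q and not q), u
6. q, u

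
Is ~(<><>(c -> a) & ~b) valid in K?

Tableau for the negation <><>(c -> a) & ~b:
1. <><>(c -> a) & ~b, 0
2. <><>(c -> a), 0
3. ~b, 0
4. <>(c -> a), 1
5. c -> a, 2
6. a, 2
Accessibility: 0R1, 1R2
The negation has an open branch (countermodel exists).

Invalid (countermodel exists)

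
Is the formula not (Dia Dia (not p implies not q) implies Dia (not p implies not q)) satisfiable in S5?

1. not (Dia Dia (not p implies not q) implies Dia (not p implies not q)), u
2. Dia Dia (not p implies not q), u
3. not Dia (not p implies not q), u
4. not (not p implies not q), u
5. not p, u
6. q, u
7. Dia (not p implies not q), v
8. not (not p implies not q), v
9. not p, v
10. q, v
11. not p implies not q, w
12. not (not p implies not q), w
13. not p, w
14. q, w
15. not q, w
Accessibility: uRu, uRv, uRw, vRu, vRv, vRw, wRu, wRv, wRw
Branch closes: q and not q both at w.
(One branch shown.) All branches close.

Unsatisfiable (every branch closes)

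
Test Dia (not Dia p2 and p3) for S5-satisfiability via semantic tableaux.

Satisfiable

1. Dia (not Dia p2 and p3), 0
2. not Dia p2 and p3, 1
3. not Dia p2, 1
4. p3, 1
5. not p2, 0
6. not p2, 1
Accessibility: 0R0, 0R1, 1R0, 1R1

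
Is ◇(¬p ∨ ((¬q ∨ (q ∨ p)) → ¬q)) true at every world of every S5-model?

Tableau for the negation ¬◇(¬p ∨ ((¬q ∨ (q ∨ p)) → ¬q)):
1. ¬◇(¬p ∨ ((¬q ∨ (q ∨ p)) → ¬q)), 0
2. ¬(¬p ∨ ((¬q ∨ (q ∨ p)) → ¬q)), 0
3. p, 0
4. ¬((¬q ∨ (q ∨ p)) → ¬q), 0
5. ¬q ∨ (q ∨ p), 0
6. q, 0
7. q ∨ p, 0
Accessibility: 0R0
The negation has an open branch (countermodel exists).

No, not valid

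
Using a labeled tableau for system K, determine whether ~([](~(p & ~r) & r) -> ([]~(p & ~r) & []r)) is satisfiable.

No, unsatisfiable

1. ~([](~(p & ~r) & r) -> ([]~(p & ~r) & []r)), 0
2. [](~(p & ~r) & r), 0
3. ~([]~(p & ~r) & []r), 0
4. ~[]~(p & ~r), 0
5. p & ~r, 1
6. p, 1
7. ~r, 1
8. ~(p & ~r) & r, 1
9. ~(p & ~r), 1
10. r, 1
Accessibility: 0R1
Branch closes: r and ~r both at 1.
All branches of the tableau close; one closing branch shown above.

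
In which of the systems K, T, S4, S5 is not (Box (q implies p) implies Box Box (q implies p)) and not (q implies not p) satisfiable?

K, T

T-tableau for the formula:
1. not (Box (q implies p) implies Box Box (q implies p)) and not (q implies not p), w0
2. not (Box (q implies p) implies Box Box (q implies p)), w0   [and-rule on 1]
3. not (q implies not p), w0   [and-rule on 1]
4. Box (q implies p), w0   [neg-implies-rule on 2]
5. not Box Box (q implies p), w0   [neg-implies-rule on 2]
6. q, w0   [neg-implies-rule on 3]
7. p, w0   [neg-implies-rule on 3]
8. q implies p, w0   [Box-rule on 4 via w0Rw0]
9. not Box (q implies p), w1   [neg-Box-rule on 5: fresh world w1, w0Rw1]
10. q implies p, w1   [Box-rule on 4 via w0Rw1]
11. p, w1   [implies-rule on 10 (branches; this branch)]
12. not (q implies p), w2   [neg-Box-rule on 9: fresh world w2, w1Rw2]
13. q, w2   [neg-implies-rule on 12]
14. not p, w2   [neg-implies-rule on 12]
Accessibility: w0Rw0, w0Rw1, w1Rw1, w1Rw2, w2Rw2
Complete open branch: satisfiable in T, hence also in K (this T-model is also a K-model).
S4-tableau for the formula:
1. not (Box (q implies p) implies Box Box (q implies p)) and not (q implies not p), w0
2. not (Box (q implies p) implies Box Box (q implies p)), w0   [and-rule on 1]
3. not (q implies not p), w0   [and-rule on 1]
4. Box (q implies p), w0   [neg-implies-rule on 2]
5. not Box Box (q implies p), w0   [neg-implies-rule on 2]
6. q, w0   [neg-implies-rule on 3]
7. p, w0   [neg-implies-rule on 3]
8. q implies p, w0   [Box-rule on 4 via w0Rw0]
9. not Box (q implies p), w1   [neg-Box-rule on 5: fresh world w1, w0Rw1]
10. q implies p, w1   [Box-rule on 4 via w0Rw1]
11. p, w1   [implies-rule on 10 (branches; this branch)]
12. not (q implies p), w2   [neg-Box-rule on 9: fresh world w2, w1Rw2]
13. q, w2   [neg-implies-rule on 12]
14. not p, w2   [neg-implies-rule on 12]
15. q implies p, w2   [Box-rule on 4 via w0Rw2]
16. p, w2   [implies-rule on 15 (branches; this branch)]
Accessibility: w0Rw0, w0Rw1, w0Rw2, w1Rw1, w1Rw2, w2Rw2
Branch closes: p and not p both at w2.
Every branch closes (one shown): unsatisfiable in S4, hence also in S5 (every S5-frame is an S4-frame).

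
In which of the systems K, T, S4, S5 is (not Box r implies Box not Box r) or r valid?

S5

S4-tableau for the negation not ((not Box r implies Box not Box r) or r):
1. not ((not Box r implies Box not Box r) or r), u
2. not (not Box r implies Box not Box r), u
3. not r, u
4. not Box r, u
5. not Box not Box r, u
6. not r, v
7. Box r, w
8. r, w
Accessibility: uRu, uRv, uRw, vRv, wRw
Complete open branch: countermodel on an S4-frame, so not valid in S4, nor in K, T (the same frame is also a K-frame and a T-frame).
S5-tableau for the negation not ((not Box r implies Box not Box r) or r):
1. not ((not Box r implies Box not Box r) or r), u
2. not (not Box r implies Box not Box r), u
3. not r, u
4. not Box r, u
5. not Box not Box r, u
6. not r, v
7. Box r, w
8. r, u
Accessibility: uRu, uRv, uRw, vRu, vRv, vRw, wRu, wRv, wRw
Branch closes: r and not r both at u.
Every branch closes (one shown): valid in S5.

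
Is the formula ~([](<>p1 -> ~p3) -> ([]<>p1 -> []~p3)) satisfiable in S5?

Unsatisfiable

1. ~([](<>p1 -> ~p3) -> ([]<>p1 -> []~p3)), u
2. [](<>p1 -> ~p3), u
3. ~([]<>p1 -> []~p3), u
4. []<>p1, u
5. ~[]~p3, u
6. <>p1 -> ~p3, u
7. <>p1, u
8. ~p3, u
9. p3, v
10. <>p1 -> ~p3, v
11. <>p1, v
12. ~<>p1, v
13. ~p1, u
14. ~p1, v
15. p1, w
16. <>p1 -> ~p3, w
17. <>p1, w
18. ~p1, w
Accessibility: uRu, uRv, uRw, vRu, vRv, vRw, wRu, wRv, wRw
Branch closes: p1 and ~p1 both at w.
All branches of the tableau close; one closing branch shown above.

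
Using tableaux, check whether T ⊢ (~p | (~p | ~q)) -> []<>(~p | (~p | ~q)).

Not valid

Tableau for the negation ~((~p | (~p | ~q)) -> []<>(~p | (~p | ~q))):
1. ~((~p | (~p | ~q)) -> []<>(~p | (~p | ~q))), w0
2. ~p | (~p | ~q), w0   [~->-rule on 1]
3. ~[]<>(~p | (~p | ~q)), w0   [~->-rule on 1]
4. ~p | ~q, w0   [|-rule on 2 (branches; this branch)]
5. ~q, w0   [|-rule on 4 (branches; this branch)]
6. ~<>(~p | (~p | ~q)), w1   [~[]-rule on 3: fresh world w1, w0Rw1]
7. ~(~p | (~p | ~q)), w1   [~<>-rule on 6 via w1Rw1]
8. p, w1   [~|-rule on 7]
9. ~(~p | ~q), w1   [~|-rule on 7]
10. q, w1   [~|-rule on 9]
Accessibility: w0Rw0, w0Rw1, w1Rw1
The negation has an open branch (countermodel exists).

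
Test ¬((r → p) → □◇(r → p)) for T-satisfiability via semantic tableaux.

Satisfiable

1. ¬((r → p) → □◇(r → p)), 0
2. r → p, 0
3. ¬□◇(r → p), 0
4. p, 0
5. ¬◇(r → p), 1
6. ¬(r → p), 1
7. r, 1
8. ¬p, 1
Accessibility: 0R0, 0R1, 1R1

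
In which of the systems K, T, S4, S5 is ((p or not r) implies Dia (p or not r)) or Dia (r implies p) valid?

K-tableau for the negation not (((p or not r) implies Dia (p or not r)) or Dia (r implies p)):
1. not (((p or not r) implies Dia (p or not r)) or Dia (r implies p)), w0
2. not ((p or not r) implies Dia (p or not r)), w0
3. not Dia (r implies p), w0
4. p or not r, w0
5. not Dia (p or not r), w0
6. not r, w0
Complete open branch: countermodel on a K-frame, so not valid in K.
T-tableau for the negation not (((p or not r) implies Dia (p or not r)) or Dia (r implies p)):
1. not (((p or not r) implies Dia (p or not r)) or Dia (r implies p)), w0
2. not ((p or not r) implies Dia (p or not r)), w0
3. not Dia (r implies p), w0
4. p or not r, w0
5. not Dia (p or not r), w0
6. not (r implies p), w0
7. r, w0
8. not p, w0
9. not (p or not r), w0
10. not r, w0
Accessibility: w0Rw0
Branch closes: r and not r both at w0.
Every branch closes (one shown): valid in T, hence also in S4, S5 (every theorem of T is a theorem of S4 and S5).

T, S4, S5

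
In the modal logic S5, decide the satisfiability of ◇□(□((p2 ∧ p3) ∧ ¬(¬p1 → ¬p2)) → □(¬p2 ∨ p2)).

Yes, satisfiable

1. ◇□(□((p2 ∧ p3) ∧ ¬(¬p1 → ¬p2)) → □(¬p2 ∨ p2)), 0
2. □(□((p2 ∧ p3) ∧ ¬(¬p1 → ¬p2)) → □(¬p2 ∨ p2)), 1   [◇-rule on 1: fresh world 1, 0R1]
3. □((p2 ∧ p3) ∧ ¬(¬p1 → ¬p2)) → □(¬p2 ∨ p2), 0   [□-rule on 2 via 1R0]
4. □((p2 ∧ p3) ∧ ¬(¬p1 → ¬p2)) → □(¬p2 ∨ p2), 1   [□-rule on 2 via 1R1]
5. □(¬p2 ∨ p2), 0   [→-rule on 3 (branches; this branch)]
6. ¬p2 ∨ p2, 0   [□-rule on 5 via 0R0]
7. ¬p2 ∨ p2, 1   [□-rule on 5 via 0R1]
8. □(¬p2 ∨ p2), 1   [→-rule on 4 (branches; this branch)]
9. p2, 0   [∨-rule on 6 (branches; this branch)]
10. p2, 1   [∨-rule on 7 (branches; this branch)]
Accessibility: 0R0, 0R1, 1R0, 1R1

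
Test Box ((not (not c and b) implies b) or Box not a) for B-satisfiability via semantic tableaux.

1. Box ((not (not c and b) implies b) or Box not a), 0
2. (not (not c and b) implies b) or Box not a, 0
3. Box not a, 0
4. not a, 0
Accessibility: 0R0

Yes, satisfiable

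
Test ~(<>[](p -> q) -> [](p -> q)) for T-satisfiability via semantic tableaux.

1. ~(<>[](p -> q) -> [](p -> q)), u
2. <>[](p -> q), u   [~->-rule on 1]
3. ~[](p -> q), u   [~->-rule on 1]
4. [](p -> q), v   [<>-rule on 2: fresh world v, uRv]
5. p -> q, v   [[]-rule on 4 via vRv]
6. q, v   [->-rule on 5 (branches; this branch)]
7. ~(p -> q), w   [~[]-rule on 3: fresh world w, uRw]
8. p, w   [~->-rule on 7]
9. ~q, w   [~->-rule on 7]
Accessibility: uRu, uRv, uRw, vRv, wRw

Satisfiable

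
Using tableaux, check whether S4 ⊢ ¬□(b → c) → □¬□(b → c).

No, not valid

Tableau for the negation ¬(¬□(b → c) → □¬□(b → c)):
1. ¬(¬□(b → c) → □¬□(b → c)), u
2. ¬□(b → c), u
3. ¬□¬□(b → c), u
4. ¬(b → c), v
5. b, v
6. ¬c, v
7. □(b → c), w
8. b → c, w
9. c, w
Accessibility: uRu, uRv, uRw, vRv, wRw
The negation has an open branch (countermodel exists).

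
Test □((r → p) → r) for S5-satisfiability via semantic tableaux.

1. □((r → p) → r), 0
2. (r → p) → r, 0
3. r, 0
Accessibility: 0R0

Satisfiable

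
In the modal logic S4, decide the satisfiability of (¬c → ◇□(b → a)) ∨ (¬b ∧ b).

Satisfiable (open branch found)

1. (¬c → ◇□(b → a)) ∨ (¬b ∧ b), w0
2. ¬c → ◇□(b → a), w0
3. ◇□(b → a), w0
4. □(b → a), w1
5. b → a, w1
6. a, w1
Accessibility: w0Rw0, w0Rw1, w1Rw1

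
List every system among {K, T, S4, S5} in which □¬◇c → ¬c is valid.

T, S4, S5

T-tableau for the negation ¬(□¬◇c → ¬c):
1. ¬(□¬◇c → ¬c), 0
2. □¬◇c, 0
3. c, 0
4. ¬◇c, 0
5. ¬c, 0
Accessibility: 0R0
Branch closes: c and ¬c both at 0.
Every branch closes (one shown): valid in T, hence also in S4, S5 (every theorem of T is a theorem of S4 and S5).
K-tableau for the negation ¬(□¬◇c → ¬c):
1. ¬(□¬◇c → ¬c), 0
2. □¬◇c, 0
3. c, 0
Complete open branch: countermodel on a K-frame, so not valid in K.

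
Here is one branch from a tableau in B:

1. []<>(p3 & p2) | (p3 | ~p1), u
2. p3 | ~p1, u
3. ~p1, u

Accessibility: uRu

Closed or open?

No, open

No atom appears with both signs at the same world.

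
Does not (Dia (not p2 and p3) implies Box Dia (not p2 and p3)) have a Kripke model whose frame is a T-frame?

1. not (Dia (not p2 and p3) implies Box Dia (not p2 and p3)), w0
2. Dia (not p2 and p3), w0
3. not Box Dia (not p2 and p3), w0
4. not p2 and p3, w1
5. not p2, w1
6. p3, w1
7. not Dia (not p2 and p3), w2
8. not (not p2 and p3), w2
9. not p3, w2
Accessibility: w0Rw0, w0Rw1, w0Rw2, w1Rw1, w2Rw2

Satisfiable (open branch found)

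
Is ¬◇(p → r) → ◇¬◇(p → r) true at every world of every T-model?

Tableau for the negation ¬(¬◇(p → r) → ◇¬◇(p → r)):
1. ¬(¬◇(p → r) → ◇¬◇(p → r)), w0
2. ¬◇(p → r), w0
3. ¬◇¬◇(p → r), w0
4. ¬(p → r), w0
5. p, w0
6. ¬r, w0
7. ◇(p → r), w0
8. p → r, w1
9. ¬(p → r), w1
10. p, w1
11. ¬r, w1
12. ◇(p → r), w1
13. r, w1
Accessibility: w0Rw0, w0Rw1, w1Rw1
Branch closes: r and ¬r both at w1.
All branches of the negation close; one closing branch shown above.

Valid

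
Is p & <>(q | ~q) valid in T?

Invalid (countermodel exists)

Tableau for the negation ~(p & <>(q | ~q)):
1. ~(p & <>(q | ~q)), 0
2. ~p, 0
Accessibility: 0R0
The negation has an open branch (countermodel exists).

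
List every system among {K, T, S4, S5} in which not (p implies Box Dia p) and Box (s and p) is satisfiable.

K

T-tableau for the formula:
1. not (p implies Box Dia p) and Box (s and p), u
2. not (p implies Box Dia p), u
3. Box (s and p), u
4. p, u
5. not Box Dia p, u
6. s and p, u
7. s, u
8. not Dia p, v
9. s and p, v
10. s, v
11. p, v
12. not p, v
Accessibility: uRu, uRv, vRv
Branch closes: p and not p both at v.
Every branch closes (one shown): unsatisfiable in T, hence also in S4, S5 (every S4/S5-frame is a T-frame).
K-tableau for the formula:
1. not (p implies Box Dia p) and Box (s and p), u
2. not (p implies Box Dia p), u
3. Box (s and p), u
4. p, u
5. not Box Dia p, u
6. not Dia p, v
7. s and p, v
8. s, v
9. p, v
Accessibility: uRv
Complete open branch: satisfiable in K.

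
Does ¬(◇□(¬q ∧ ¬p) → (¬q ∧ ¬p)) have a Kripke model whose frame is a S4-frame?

Satisfiable (open branch found)

1. ¬(◇□(¬q ∧ ¬p) → (¬q ∧ ¬p)), w0
2. ◇□(¬q ∧ ¬p), w0
3. ¬(¬q ∧ ¬p), w0
4. p, w0
5. □(¬q ∧ ¬p), w1
6. ¬q ∧ ¬p, w1
7. ¬q, w1
8. ¬p, w1
Accessibility: w0Rw0, w0Rw1, w1Rw1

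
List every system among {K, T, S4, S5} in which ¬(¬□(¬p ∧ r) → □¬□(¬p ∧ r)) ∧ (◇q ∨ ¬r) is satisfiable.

S5-tableau for the formula:
1. ¬(¬□(¬p ∧ r) → □¬□(¬p ∧ r)) ∧ (◇q ∨ ¬r), 0
2. ¬(¬□(¬p ∧ r) → □¬□(¬p ∧ r)), 0
3. ◇q ∨ ¬r, 0
4. ¬□(¬p ∧ r), 0
5. ¬□¬□(¬p ∧ r), 0
6. ◇q, 0
7. ¬(¬p ∧ r), 1
8. ¬r, 1
9. □(¬p ∧ r), 2
10. ¬p ∧ r, 0
11. ¬p, 0
12. r, 0
13. ¬p ∧ r, 1
14. ¬p, 1
15. r, 1
Accessibility: 0R0, 0R1, 0R2, 1R0, 1R1, 1R2, 2R0, 2R1, 2R2
Branch closes: r and ¬r both at 1.
Every branch closes (one shown): unsatisfiable in S5.
S4-tableau for the formula:
1. ¬(¬□(¬p ∧ r) → □¬□(¬p ∧ r)) ∧ (◇q ∨ ¬r), 0
2. ¬(¬□(¬p ∧ r) → □¬□(¬p ∧ r)), 0
3. ◇q ∨ ¬r, 0
4. ¬□(¬p ∧ r), 0
5. ¬□¬□(¬p ∧ r), 0
6. ¬r, 0
7. ¬(¬p ∧ r), 1
8. ¬r, 1
9. □(¬p ∧ r), 2
10. ¬p ∧ r, 2
11. ¬p, 2
12. r, 2
Accessibility: 0R0, 0R1, 0R2, 1R1, 2R2
Complete open branch: satisfiable in S4, hence also in K, T (this S4-model is also a K-model and a T-model).

K, T, S4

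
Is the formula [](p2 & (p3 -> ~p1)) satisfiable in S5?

Yes, satisfiable

1. [](p2 & (p3 -> ~p1)), w0
2. p2 & (p3 -> ~p1), w0   [[]-rule on 1 via w0Rw0]
3. p2, w0   [&-rule on 2]
4. p3 -> ~p1, w0   [&-rule on 2]
5. ~p1, w0   [->-rule on 4 (branches; this branch)]
Accessibility: w0Rw0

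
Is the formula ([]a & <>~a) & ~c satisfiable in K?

1. ([]a & <>~a) & ~c, w0
2. []a & <>~a, w0
3. ~c, w0
4. []a, w0
5. <>~a, w0
6. ~a, w1
7. a, w1
Accessibility: w0Rw1
Branch closes: a and ~a both at w1.
(One branch shown.) All branches close.

Unsatisfiable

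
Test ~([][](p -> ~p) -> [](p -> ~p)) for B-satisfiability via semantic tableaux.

1. ~([][](p -> ~p) -> [](p -> ~p)), u
2. [][](p -> ~p), u
3. ~[](p -> ~p), u
4. [](p -> ~p), u
5. p -> ~p, u
6. ~p, u
7. ~(p -> ~p), v
8. p, v
9. [](p -> ~p), v
10. p -> ~p, v
11. ~p, v
Accessibility: uRu, uRv, vRu, vRv
Branch closes: p and ~p both at v.
(One branch shown.) All branches close.

Unsatisfiable (every branch closes)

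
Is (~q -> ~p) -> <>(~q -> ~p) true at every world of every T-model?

Tableau for the negation ~((~q -> ~p) -> <>(~q -> ~p)):
1. ~((~q -> ~p) -> <>(~q -> ~p)), 0
2. ~q -> ~p, 0   [~->-rule on 1]
3. ~<>(~q -> ~p), 0   [~->-rule on 1]
4. ~(~q -> ~p), 0   [~<>-rule on 3 via 0R0]
5. ~q, 0   [~->-rule on 4]
6. p, 0   [~->-rule on 4]
7. ~p, 0   [->-rule on 2 (branches; this branch)]
Accessibility: 0R0
Branch closes: p and ~p both at 0.
Every branch of the negation's tableau closes; the branch above is one of them.

Valid in T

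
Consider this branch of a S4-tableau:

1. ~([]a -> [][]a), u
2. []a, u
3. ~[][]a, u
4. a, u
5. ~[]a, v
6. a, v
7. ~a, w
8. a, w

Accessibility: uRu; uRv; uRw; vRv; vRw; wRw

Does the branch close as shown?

Yes, closed

Both a and ~a appear at w.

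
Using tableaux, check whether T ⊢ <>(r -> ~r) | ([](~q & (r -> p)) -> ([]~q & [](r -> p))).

Valid in T

Tableau for the negation ~(<>(r -> ~r) | ([](~q & (r -> p)) -> ([]~q & [](r -> p)))):
1. ~(<>(r -> ~r) | ([](~q & (r -> p)) -> ([]~q & [](r -> p)))), u
2. ~<>(r -> ~r), u   [~|-rule on 1]
3. ~([](~q & (r -> p)) -> ([]~q & [](r -> p))), u   [~|-rule on 1]
4. [](~q & (r -> p)), u   [~->-rule on 3]
5. ~([]~q & [](r -> p)), u   [~->-rule on 3]
6. ~(r -> ~r), u   [~<>-rule on 2 via uRu]
7. r, u   [~->-rule on 6]
8. ~q & (r -> p), u   [[]-rule on 4 via uRu]
9. ~q, u   [&-rule on 8]
10. r -> p, u   [&-rule on 8]
11. ~[](r -> p), u   [~&-rule on 5 (branches; this branch)]
12. p, u   [->-rule on 10 (branches; this branch)]
13. ~(r -> p), v   [~[]-rule on 11: fresh world v, uRv]
14. r, v   [~->-rule on 13]
15. ~p, v   [~->-rule on 13]
16. ~(r -> ~r), v   [~<>-rule on 2 via uRv]
17. ~q & (r -> p), v   [[]-rule on 4 via uRv]
18. ~q, v   [&-rule on 17]
19. r -> p, v   [&-rule on 17]
20. p, v   [->-rule on 19 (branches; this branch)]
Accessibility: uRu, uRv, vRv
Branch closes: p and ~p both at v.
Every branch of the negation's tableau closes; the branch above is one of them.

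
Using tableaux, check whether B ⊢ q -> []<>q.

Valid

Tableau for the negation ~(q -> []<>q):
1. ~(q -> []<>q), w0
2. q, w0   [~->-rule on 1]
3. ~[]<>q, w0   [~->-rule on 1]
4. ~<>q, w1   [~[]-rule on 3: fresh world w1, w0Rw1]
5. ~q, w0   [~<>-rule on 4 via w1Rw0]
Accessibility: w0Rw0, w0Rw1, w1Rw0, w1Rw1
Branch closes: q and ~q both at w0.
All branches of the negation close; one closing branch shown above.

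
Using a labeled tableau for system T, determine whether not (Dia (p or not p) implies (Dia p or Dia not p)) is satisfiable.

1. not (Dia (p or not p) implies (Dia p or Dia not p)), 0
2. Dia (p or not p), 0
3. not (Dia p or Dia not p), 0
4. not Dia p, 0
5. not Dia not p, 0
6. not p, 0
7. p, 0
Accessibility: 0R0
Branch closes: p and not p both at 0.
All branches of the tableau close; one closing branch shown above.

Unsatisfiable (every branch closes)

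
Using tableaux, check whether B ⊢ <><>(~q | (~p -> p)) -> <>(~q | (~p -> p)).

Tableau for the negation ~(<><>(~q | (~p -> p)) -> <>(~q | (~p -> p))):
1. ~(<><>(~q | (~p -> p)) -> <>(~q | (~p -> p))), u
2. <><>(~q | (~p -> p)), u   [~->-rule on 1]
3. ~<>(~q | (~p -> p)), u   [~->-rule on 1]
4. ~(~q | (~p -> p)), u   [~<>-rule on 3 via uRu]
5. q, u   [~|-rule on 4]
6. ~(~p -> p), u   [~|-rule on 4]
7. ~p, u   [~->-rule on 6]
8. <>(~q | (~p -> p)), v   [<>-rule on 2: fresh world v, uRv]
9. ~(~q | (~p -> p)), v   [~<>-rule on 3 via uRv]
10. q, v   [~|-rule on 9]
11. ~(~p -> p), v   [~|-rule on 9]
12. ~p, v   [~->-rule on 11]
13. ~q | (~p -> p), w   [<>-rule on 8: fresh world w, vRw]
14. ~p -> p, w   [|-rule on 13 (branches; this branch)]
15. p, w   [->-rule on 14 (branches; this branch)]
Accessibility: uRu, uRv, vRu, vRv, vRw, wRv, wRw
The negation has an open branch (countermodel exists).

Not valid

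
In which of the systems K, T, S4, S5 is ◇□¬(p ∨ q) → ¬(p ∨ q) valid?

S5

S5-tableau for the negation ¬(◇□¬(p ∨ q) → ¬(p ∨ q)):
1. ¬(◇□¬(p ∨ q) → ¬(p ∨ q)), w0
2. ◇□¬(p ∨ q), w0
3. p ∨ q, w0
4. q, w0
5. □¬(p ∨ q), w1
6. ¬(p ∨ q), w0
7. ¬p, w0
8. ¬q, w0
Accessibility: w0Rw0, w0Rw1, w1Rw0, w1Rw1
Branch closes: q and ¬q both at w0.
Every branch closes (one shown): valid in S5.
S4-tableau for the negation ¬(◇□¬(p ∨ q) → ¬(p ∨ q)):
1. ¬(◇□¬(p ∨ q) → ¬(p ∨ q)), w0
2. ◇□¬(p ∨ q), w0
3. p ∨ q, w0
4. q, w0
5. □¬(p ∨ q), w1
6. ¬(p ∨ q), w1
7. ¬p, w1
8. ¬q, w1
Accessibility: w0Rw0, w0Rw1, w1Rw1
Complete open branch: countermodel on an S4-frame, so not valid in S4, nor in K, T (the same frame is also a K-frame and a T-frame).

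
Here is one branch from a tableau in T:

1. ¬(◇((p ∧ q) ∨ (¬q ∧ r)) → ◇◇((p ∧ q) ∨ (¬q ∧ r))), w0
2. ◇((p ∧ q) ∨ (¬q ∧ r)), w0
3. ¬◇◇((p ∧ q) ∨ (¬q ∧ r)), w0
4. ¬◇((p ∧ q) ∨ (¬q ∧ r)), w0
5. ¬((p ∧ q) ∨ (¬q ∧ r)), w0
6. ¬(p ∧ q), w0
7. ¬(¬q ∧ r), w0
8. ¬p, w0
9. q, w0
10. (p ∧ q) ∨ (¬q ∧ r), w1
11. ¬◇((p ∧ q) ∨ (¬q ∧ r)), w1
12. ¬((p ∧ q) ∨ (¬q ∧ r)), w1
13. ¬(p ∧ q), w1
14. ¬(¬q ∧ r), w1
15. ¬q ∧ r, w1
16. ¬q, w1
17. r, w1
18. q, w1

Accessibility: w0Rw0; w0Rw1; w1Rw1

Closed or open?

Yes, closed

Both q and ¬q appear at w1.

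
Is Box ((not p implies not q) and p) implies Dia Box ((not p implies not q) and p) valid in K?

No, not valid

Tableau for the negation not (Box ((not p implies not q) and p) implies Dia Box ((not p implies not q) and p)):
1. not (Box ((not p implies not q) and p) implies Dia Box ((not p implies not q) and p)), 0
2. Box ((not p implies not q) and p), 0   [neg-implies-rule on 1]
3. not Dia Box ((not p implies not q) and p), 0   [neg-implies-rule on 1]
The negation has an open branch (countermodel exists).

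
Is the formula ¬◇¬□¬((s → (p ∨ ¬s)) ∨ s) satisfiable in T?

1. ¬◇¬□¬((s → (p ∨ ¬s)) ∨ s), u
2. □¬((s → (p ∨ ¬s)) ∨ s), u   [¬◇-rule on 1 via uRu]
3. ¬((s → (p ∨ ¬s)) ∨ s), u   [□-rule on 2 via uRu]
4. ¬(s → (p ∨ ¬s)), u   [¬∨-rule on 3]
5. ¬s, u   [¬∨-rule on 3]
6. s, u   [¬→-rule on 4]
7. ¬(p ∨ ¬s), u   [¬→-rule on 4]
Accessibility: uRu
Branch closes: s and ¬s both at u.
(One branch shown.) All branches close.

Unsatisfiable (every branch closes)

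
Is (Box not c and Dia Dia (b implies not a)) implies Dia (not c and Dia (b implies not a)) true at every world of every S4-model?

Yes, valid

Tableau for the negation not ((Box not c and Dia Dia (b implies not a)) implies Dia (not c and Dia (b implies not a))):
1. not ((Box not c and Dia Dia (b implies not a)) implies Dia (not c and Dia (b implies not a))), u
2. Box not c and Dia Dia (b implies not a), u   [neg-implies-rule on 1]
3. not Dia (not c and Dia (b implies not a)), u   [neg-implies-rule on 1]
4. Box not c, u   [and-rule on 2]
5. Dia Dia (b implies not a), u   [and-rule on 2]
6. not (not c and Dia (b implies not a)), u   [neg-Dia-rule on 3 via uRu]
7. not c, u   [Box-rule on 4 via uRu]
8. not Dia (b implies not a), u   [neg-and-rule on 6 (branches; this branch)]
9. not (b implies not a), u   [neg-Dia-rule on 8 via uRu]
10. b, u   [neg-implies-rule on 9]
11. a, u   [neg-implies-rule on 9]
12. Dia (b implies not a), v   [Dia-rule on 5: fresh world v, uRv]
13. not (not c and Dia (b implies not a)), v   [neg-Dia-rule on 3 via uRv]
14. not c, v   [Box-rule on 4 via uRv]
15. not (b implies not a), v   [neg-Dia-rule on 8 via uRv]
16. b, v   [neg-implies-rule on 15]
17. a, v   [neg-implies-rule on 15]
18. not Dia (b implies not a), v   [neg-and-rule on 13 (branches; this branch)]
19. b implies not a, w   [Dia-rule on 12: fresh world w, vRw]
20. not (not c and Dia (b implies not a)), w   [neg-Dia-rule on 3 via uRw]
21. not c, w   [Box-rule on 4 via uRw]
22. not (b implies not a), w   [neg-Dia-rule on 8 via uRw]
23. b, w   [neg-implies-rule on 22]
24. a, w   [neg-implies-rule on 22]
25. not a, w   [implies-rule on 19 (branches; this branch)]
Accessibility: uRu, uRv, uRw, vRv, vRw, wRw
Branch closes: a and not a both at w.
All branches of the negation close; one closing branch shown above.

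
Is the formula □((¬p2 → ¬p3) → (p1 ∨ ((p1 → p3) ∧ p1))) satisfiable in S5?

1. □((¬p2 → ¬p3) → (p1 ∨ ((p1 → p3) ∧ p1))), u
2. (¬p2 → ¬p3) → (p1 ∨ ((p1 → p3) ∧ p1)), u
3. p1 ∨ ((p1 → p3) ∧ p1), u
4. (p1 → p3) ∧ p1, u
5. p1 → p3, u
6. p1, u
7. p3, u
Accessibility: uRu

Yes, satisfiable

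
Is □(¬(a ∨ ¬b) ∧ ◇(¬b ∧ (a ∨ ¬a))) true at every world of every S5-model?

Not valid

Tableau for the negation ¬□(¬(a ∨ ¬b) ∧ ◇(¬b ∧ (a ∨ ¬a))):
1. ¬□(¬(a ∨ ¬b) ∧ ◇(¬b ∧ (a ∨ ¬a))), w0
2. ¬(¬(a ∨ ¬b) ∧ ◇(¬b ∧ (a ∨ ¬a))), w1   [¬□-rule on 1: fresh world w1, w0Rw1]
3. ¬◇(¬b ∧ (a ∨ ¬a)), w1   [¬∧-rule on 2 (branches; this branch)]
4. ¬(¬b ∧ (a ∨ ¬a)), w0   [¬◇-rule on 3 via w1Rw0]
5. ¬(¬b ∧ (a ∨ ¬a)), w1   [¬◇-rule on 3 via w1Rw1]
6. b, w0   [¬∧-rule on 4 (branches; this branch)]
7. b, w1   [¬∧-rule on 5 (branches; this branch)]
Accessibility: w0Rw0, w0Rw1, w1Rw0, w1Rw1
The negation has an open branch (countermodel exists).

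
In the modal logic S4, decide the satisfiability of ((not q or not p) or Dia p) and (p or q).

1. ((not q or not p) or Dia p) and (p or q), w0
2. (not q or not p) or Dia p, w0   [and-rule on 1]
3. p or q, w0   [and-rule on 1]
4. Dia p, w0   [or-rule on 2 (branches; this branch)]
5. q, w0   [or-rule on 3 (branches; this branch)]
6. p, w1   [Dia-rule on 4: fresh world w1, w0Rw1]
Accessibility: w0Rw0, w0Rw1, w1Rw1

Yes, satisfiable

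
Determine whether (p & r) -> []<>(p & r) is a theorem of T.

No, not valid

Tableau for the negation ~((p & r) -> []<>(p & r)):
1. ~((p & r) -> []<>(p & r)), w0
2. p & r, w0
3. ~[]<>(p & r), w0
4. p, w0
5. r, w0
6. ~<>(p & r), w1
7. ~(p & r), w1
8. ~r, w1
Accessibility: w0Rw0, w0Rw1, w1Rw1
The negation has an open branch (countermodel exists).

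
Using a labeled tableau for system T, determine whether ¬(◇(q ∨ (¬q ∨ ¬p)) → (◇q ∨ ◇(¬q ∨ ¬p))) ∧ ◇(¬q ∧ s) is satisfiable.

1. ¬(◇(q ∨ (¬q ∨ ¬p)) → (◇q ∨ ◇(¬q ∨ ¬p))) ∧ ◇(¬q ∧ s), u
2. ¬(◇(q ∨ (¬q ∨ ¬p)) → (◇q ∨ ◇(¬q ∨ ¬p))), u   [∧-rule on 1]
3. ◇(¬q ∧ s), u   [∧-rule on 1]
4. ◇(q ∨ (¬q ∨ ¬p)), u   [¬→-rule on 2]
5. ¬(◇q ∨ ◇(¬q ∨ ¬p)), u   [¬→-rule on 2]
6. ¬◇q, u   [¬∨-rule on 5]
7. ¬◇(¬q ∨ ¬p), u   [¬∨-rule on 5]
8. ¬q, u   [¬◇-rule on 6 via uRu]
9. ¬(¬q ∨ ¬p), u   [¬◇-rule on 7 via uRu]
10. q, u   [¬∨-rule on 9]
11. p, u   [¬∨-rule on 9]
Accessibility: uRu
Branch closes: q and ¬q both at u.
Every branch closes; the branch above is one of them.

Unsatisfiable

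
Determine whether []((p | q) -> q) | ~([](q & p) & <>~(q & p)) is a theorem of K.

Tableau for the negation ~([]((p | q) -> q) | ~([](q & p) & <>~(q & p))):
1. ~([]((p | q) -> q) | ~([](q & p) & <>~(q & p))), 0
2. ~[]((p | q) -> q), 0   [~|-rule on 1]
3. [](q & p) & <>~(q & p), 0   [~|-rule on 1]
4. [](q & p), 0   [&-rule on 3]
5. <>~(q & p), 0   [&-rule on 3]
6. ~((p | q) -> q), 1   [~[]-rule on 2: fresh world 1, 0R1]
7. p | q, 1   [~->-rule on 6]
8. ~q, 1   [~->-rule on 6]
9. q & p, 1   [[]-rule on 4 via 0R1]
10. q, 1   [&-rule on 9]
11. p, 1   [&-rule on 9]
Accessibility: 0R1
Branch closes: q and ~q both at 1.
All branches of the negation close; one closing branch shown above.

Valid in K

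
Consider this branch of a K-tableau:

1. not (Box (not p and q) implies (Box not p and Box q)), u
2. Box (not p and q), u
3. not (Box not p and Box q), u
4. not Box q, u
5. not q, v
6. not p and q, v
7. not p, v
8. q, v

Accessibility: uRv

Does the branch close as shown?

Both q and not q appear at v.

Closed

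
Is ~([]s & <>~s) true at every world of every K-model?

Tableau for the negation []s & <>~s:
1. []s & <>~s, w0
2. []s, w0
3. <>~s, w0
4. ~s, w1
5. s, w1
Accessibility: w0Rw1
Branch closes: s and ~s both at w1.
Every branch of the negation's tableau closes; the branch above is one of them.

Yes, valid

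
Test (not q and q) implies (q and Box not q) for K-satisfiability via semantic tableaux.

Yes, satisfiable

1. (not q and q) implies (q and Box not q), w0
2. q and Box not q, w0
3. q, w0
4. Box not q, w0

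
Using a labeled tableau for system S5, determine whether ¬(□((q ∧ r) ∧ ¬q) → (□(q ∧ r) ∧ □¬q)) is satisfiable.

1. ¬(□((q ∧ r) ∧ ¬q) → (□(q ∧ r) ∧ □¬q)), u
2. □((q ∧ r) ∧ ¬q), u
3. ¬(□(q ∧ r) ∧ □¬q), u
4. (q ∧ r) ∧ ¬q, u
5. q ∧ r, u
6. ¬q, u
7. q, u
8. r, u
Accessibility: uRu
Branch closes: q and ¬q both at u.
Every branch closes; the branch above is one of them.

Unsatisfiable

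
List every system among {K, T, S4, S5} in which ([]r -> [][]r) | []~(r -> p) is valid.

S4, S5

T-tableau for the negation ~(([]r -> [][]r) | []~(r -> p)):
1. ~(([]r -> [][]r) | []~(r -> p)), 0
2. ~([]r -> [][]r), 0
3. ~[]~(r -> p), 0
4. []r, 0
5. ~[][]r, 0
6. r, 0
7. r -> p, 1
8. r, 1
9. p, 1
10. ~[]r, 2
11. r, 2
12. ~r, 3
Accessibility: 0R0, 0R1, 0R2, 1R1, 2R2, 2R3, 3R3
Complete open branch: countermodel on a T-frame, so not valid in T, nor in K (the same frame is also a K-frame).
S4-tableau for the negation ~(([]r -> [][]r) | []~(r -> p)):
1. ~(([]r -> [][]r) | []~(r -> p)), 0
2. ~([]r -> [][]r), 0
3. ~[]~(r -> p), 0
4. []r, 0
5. ~[][]r, 0
6. r, 0
7. r -> p, 1
8. r, 1
9. p, 1
10. ~[]r, 2
11. r, 2
12. ~r, 3
13. r, 3
Accessibility: 0R0, 0R1, 0R2, 0R3, 1R1, 2R2, 2R3, 3R3
Branch closes: r and ~r both at 3.
Every branch closes (one shown): valid in S4, hence also in S5 (every theorem of S4 is a theorem of S5).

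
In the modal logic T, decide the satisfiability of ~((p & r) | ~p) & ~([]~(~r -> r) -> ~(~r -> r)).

No, unsatisfiable

1. ~((p & r) | ~p) & ~([]~(~r -> r) -> ~(~r -> r)), w0
2. ~((p & r) | ~p), w0   [&-rule on 1]
3. ~([]~(~r -> r) -> ~(~r -> r)), w0   [&-rule on 1]
4. ~(p & r), w0   [~|-rule on 2]
5. p, w0   [~|-rule on 2]
6. []~(~r -> r), w0   [~->-rule on 3]
7. ~r -> r, w0   [~->-rule on 3]
8. ~(~r -> r), w0   [[]-rule on 6 via w0Rw0]
9. ~r, w0   [~->-rule on 8]
10. r, w0   [->-rule on 7 (branches; this branch)]
Accessibility: w0Rw0
Branch closes: r and ~r both at w0.
All branches of the tableau close; one closing branch shown above.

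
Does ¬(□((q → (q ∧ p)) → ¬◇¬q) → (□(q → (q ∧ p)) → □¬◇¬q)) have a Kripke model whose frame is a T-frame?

Unsatisfiable (every branch closes)

1. ¬(□((q → (q ∧ p)) → ¬◇¬q) → (□(q → (q ∧ p)) → □¬◇¬q)), 0
2. □((q → (q ∧ p)) → ¬◇¬q), 0
3. ¬(□(q → (q ∧ p)) → □¬◇¬q), 0
4. □(q → (q ∧ p)), 0
5. ¬□¬◇¬q, 0
6. (q → (q ∧ p)) → ¬◇¬q, 0
7. q → (q ∧ p), 0
8. ¬◇¬q, 0
9. q, 0
10. q ∧ p, 0
11. p, 0
12. ◇¬q, 1
13. (q → (q ∧ p)) → ¬◇¬q, 1
14. q → (q ∧ p), 1
15. q, 1
16. ¬◇¬q, 1
17. q ∧ p, 1
18. p, 1
19. ¬q, 2
20. q, 2
Accessibility: 0R0, 0R1, 1R1, 1R2, 2R2
Branch closes: q and ¬q both at 2.
(One branch shown.) All branches close.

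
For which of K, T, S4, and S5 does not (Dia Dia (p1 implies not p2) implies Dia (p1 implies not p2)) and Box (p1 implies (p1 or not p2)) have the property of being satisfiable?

K, T

T-tableau for the formula:
1. not (Dia Dia (p1 implies not p2) implies Dia (p1 implies not p2)) and Box (p1 implies (p1 or not p2)), 0
2. not (Dia Dia (p1 implies not p2) implies Dia (p1 implies not p2)), 0
3. Box (p1 implies (p1 or not p2)), 0
4. Dia Dia (p1 implies not p2), 0
5. not Dia (p1 implies not p2), 0
6. p1 implies (p1 or not p2), 0
7. not (p1 implies not p2), 0
8. p1, 0
9. p2, 0
10. p1 or not p2, 0
11. Dia (p1 implies not p2), 1
12. p1 implies (p1 or not p2), 1
13. not (p1 implies not p2), 1
14. p1, 1
15. p2, 1
16. p1 or not p2, 1
17. p1 implies not p2, 2
18. not p2, 2
Accessibility: 0R0, 0R1, 1R1, 1R2, 2R2
Complete open branch: satisfiable in T, hence also in K (this T-model is also a K-model).
S4-tableau for the formula:
1. not (Dia Dia (p1 implies not p2) implies Dia (p1 implies not p2)) and Box (p1 implies (p1 or not p2)), 0
2. not (Dia Dia (p1 implies not p2) implies Dia (p1 implies not p2)), 0
3. Box (p1 implies (p1 or not p2)), 0
4. Dia Dia (p1 implies not p2), 0
5. not Dia (p1 implies not p2), 0
6. p1 implies (p1 or not p2), 0
7. not (p1 implies not p2), 0
8. p1, 0
9. p2, 0
10. p1 or not p2, 0
11. Dia (p1 implies not p2), 1
12. p1 implies (p1 or not p2), 1
13. not (p1 implies not p2), 1
14. p1, 1
15. p2, 1
16. p1 or not p2, 1
17. p1 implies not p2, 2
18. p1 implies (p1 or not p2), 2
19. not (p1 implies not p2), 2
20. p1, 2
21. p2, 2
22. not p2, 2
Accessibility: 0R0, 0R1, 0R2, 1R1, 1R2, 2R2
Branch closes: p2 and not p2 both at 2.
Every branch closes (one shown): unsatisfiable in S4, hence also in S5 (every S5-frame is an S4-frame).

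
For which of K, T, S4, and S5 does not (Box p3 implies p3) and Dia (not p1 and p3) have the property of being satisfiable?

T-tableau for the formula:
1. not (Box p3 implies p3) and Dia (not p1 and p3), 0
2. not (Box p3 implies p3), 0
3. Dia (not p1 and p3), 0
4. Box p3, 0
5. not p3, 0
6. p3, 0
Accessibility: 0R0
Branch closes: p3 and not p3 both at 0.
Every branch closes (one shown): unsatisfiable in T, hence also in S4, S5 (every S4/S5-frame is a T-frame).
K-tableau for the formula:
1. not (Box p3 implies p3) and Dia (not p1 and p3), 0
2. not (Box p3 implies p3), 0
3. Dia (not p1 and p3), 0
4. Box p3, 0
5. not p3, 0
6. not p1 and p3, 1
7. not p1, 1
8. p3, 1
Accessibility: 0R1
Complete open branch: satisfiable in K.

K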